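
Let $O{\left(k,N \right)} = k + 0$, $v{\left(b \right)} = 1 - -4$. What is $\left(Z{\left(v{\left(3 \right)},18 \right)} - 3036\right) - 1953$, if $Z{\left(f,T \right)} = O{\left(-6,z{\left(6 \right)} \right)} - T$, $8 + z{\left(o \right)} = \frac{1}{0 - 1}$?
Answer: $-5013$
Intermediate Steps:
$v{\left(b \right)} = 5$ ($v{\left(b \right)} = 1 + 4 = 5$)
$z{\left(o \right)} = -9$ ($z{\left(o \right)} = -8 + \frac{1}{0 - 1} = -8 + \frac{1}{-1} = -8 - 1 = -9$)
$O{\left(k,N \right)} = k$
$Z{\left(f,T \right)} = -6 - T$
$\left(Z{\left(v{\left(3 \right)},18 \right)} - 3036\right) - 1953 = \left(\left(-6 - 18\right) - 3036\right) - 1953 = \left(-24 - 3036\right) - 1953 = -3060 - 1953 = -5013$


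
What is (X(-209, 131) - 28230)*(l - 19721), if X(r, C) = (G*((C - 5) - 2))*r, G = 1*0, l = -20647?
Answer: 1139588640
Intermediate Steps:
G = 0
X(r, C) = 0 (X(r, C) = (0*((C - 5) - 2))*r = (0*((-5 + C) - 2))*r = (0*(-7 + C))*r = 0*r = 0)
(X(-209, 131) - 28230)*(l - 19721) = (0 - 28230)*(-20647 - 19721) = -28230*(-40368) = 1139588640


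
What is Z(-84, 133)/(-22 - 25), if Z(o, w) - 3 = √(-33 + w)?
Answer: -13/47 ≈ -0.27660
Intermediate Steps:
Z(o, w) = 3 + √(-33 + w)
Z(-84, 133)/(-22 - 25) = (3 + √(-33 + 133))/(-22 - 25) = (3 + √100)/(-47) = -(3 + 10)/47 = -1/47*13 = -13/47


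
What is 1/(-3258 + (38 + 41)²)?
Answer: 1/2983 ≈ 0.00033523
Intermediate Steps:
1/(-3258 + (38 + 41)²) = 1/(-3258 + 79²) = 1/(-3258 + 6241) = 1/2983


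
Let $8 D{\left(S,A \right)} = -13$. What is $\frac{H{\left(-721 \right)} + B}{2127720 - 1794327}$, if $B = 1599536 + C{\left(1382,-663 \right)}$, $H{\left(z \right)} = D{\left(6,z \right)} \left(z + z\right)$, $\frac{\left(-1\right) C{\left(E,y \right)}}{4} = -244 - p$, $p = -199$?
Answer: $\frac{2136079}{444524} \approx 4.8053$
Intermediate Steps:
$C{\left(E,y \right)} = 180$ ($C{\left(E,y \right)} = - 4 \left(-244 - -199\right) = - 4 \left(-244 + 199\right) = \left(-4\right) \left(-45\right) = 180$)
$D{\left(S,A \right)} = - \frac{13}{8}$ ($D{\left(S,A \right)} = \frac{1}{8} \left(-13\right) = - \frac{13}{8}$)
$H{\left(z \right)} = - \frac{13 z}{4}$ ($H{\left(z \right)} = - \frac{13 \left(z + z\right)}{8} = - \frac{13 \cdot 2 z}{8} = - \frac{13 z}{4}$)
$B = 1599716$ ($B = 1599536 + 180 = 1599716$)
$\frac{H{\left(-721 \right)} + B}{2127720 - 1794327} = \frac{\left(- \frac{13}{4}\right) \left(-721\right) + 1599716}{2127720 - 1794327} = \frac{\frac{9373}{4} + 1599716}{333393} = \frac{6408237}{4} \cdot \frac{1}{333393} = \frac{2136079}{444524}$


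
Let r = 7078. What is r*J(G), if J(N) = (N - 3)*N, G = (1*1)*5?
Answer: 70780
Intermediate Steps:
G = 5 (G = 1*5 = 5)
J(N) = N*(-3 + N) (J(N) = (-3 + N)*N = N*(-3 + N))
r*J(G) = 7078*(5*(-3 + 5)) = 7078*(5*2) = 7078*10 = 70780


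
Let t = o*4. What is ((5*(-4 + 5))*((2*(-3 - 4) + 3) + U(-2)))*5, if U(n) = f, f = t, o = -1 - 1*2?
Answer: -575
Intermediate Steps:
o = -3 (o = -1 - 2 = -3)
t = -12 (t = -3*4 = -12)
f = -12
U(n) = -12
((5*(-4 + 5))*((2*(-3 - 4) + 3) + U(-2)))*5 = ((5*(-4 + 5))*((2*(-3 - 4) + 3) - 12))*5 = ((5*1)*((2*(-7) + 3) - 12))*5 = (5*((-14 + 3) - 12))*5 = (5*(-11 - 12))*5 = (5*(-23))*5 = -115*5 = -575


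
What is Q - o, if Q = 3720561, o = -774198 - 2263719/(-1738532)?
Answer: 7814280090069/1738532 ≈ 4.4948e+6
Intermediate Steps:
o = -1345965733617/1738532 (o = -774198 - 2263719*(-1/1738532) = -774198 + 2263719/1738532 = -1345965733617/1738532 ≈ -7.7420e+5)
Q - o = 3720561 - 1*(-1345965733617/1738532) = 3720561 + 1345965733617/1738532 = 7814280090069/1738532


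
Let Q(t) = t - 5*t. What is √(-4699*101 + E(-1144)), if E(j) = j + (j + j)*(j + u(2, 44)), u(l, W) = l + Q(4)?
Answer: 3*√241529 ≈ 1474.4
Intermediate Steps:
Q(t) = -4*t
u(l, W) = -16 + l (u(l, W) = l - 4*4 = l - 16 = -16 + l)
E(j) = j + 2*j*(-14 + j) (E(j) = j + (j + j)*(j + (-16 + 2)) = j + (2*j)*(j - 14) = j + (2*j)*(-14 + j) = j + 2*j*(-14 + j))
√(-4699*101 + E(-1144)) = √(-4699*101 - 1144*(-27 + 2*(-1144))) = √(-474599 - 1144*(-27 - 2288)) = √(-474599 - 1144*(-2315)) = √(-474599 + 2648360) = √2173761 = 3*√241529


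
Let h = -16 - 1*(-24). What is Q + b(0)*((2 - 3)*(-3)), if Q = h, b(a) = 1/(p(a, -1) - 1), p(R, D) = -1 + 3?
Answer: 11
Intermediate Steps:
p(R, D) = 2
h = 8 (h = -16 + 24 = 8)
b(a) = 1 (b(a) = 1/(2 - 1) = 1/1 = 1)
Q = 8
Q + b(0)*((2 - 3)*(-3)) = 8 + 1*((2 - 3)*(-3)) = 8 + 1*(-1*(-3)) = 8 + 1*3 = 8 + 3 = 11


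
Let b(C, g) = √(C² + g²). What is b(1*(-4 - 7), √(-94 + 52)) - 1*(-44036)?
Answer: 44036 + √79 ≈ 44045.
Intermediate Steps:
b(1*(-4 - 7), √(-94 + 52)) - 1*(-44036) = √((1*(-4 - 7))² + (√(-94 + 52))²) - 1*(-44036) = √((1*(-11))² + (√(-42))²) + 44036 = √((-11)² + (I*√42)²) + 44036 = √(121 - 42) + 44036 = √79 + 44036 = 44036 + √79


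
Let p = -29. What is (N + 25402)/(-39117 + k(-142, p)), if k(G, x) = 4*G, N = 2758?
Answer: -5632/7937 ≈ -0.70959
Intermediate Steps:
(N + 25402)/(-39117 + k(-142, p)) = (2758 + 25402)/(-39117 + 4*(-142)) = 28160/(-39117 - 568) = 28160/(-39685) = 28160*(-1/39685) = -5632/7937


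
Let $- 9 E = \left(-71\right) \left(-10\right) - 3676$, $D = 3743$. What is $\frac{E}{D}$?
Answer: $\frac{2966}{33687} \approx 0.088046$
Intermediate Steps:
$E = \frac{2966}{9}$ ($E = - \frac{\left(-71\right) \left(-10\right) - 3676}{9} = - \frac{710 - 3676}{9} = \left(- \frac{1}{9}\right) \left(-2966\right) = \frac{2966}{9} \approx 329.56$)
$\frac{E}{D} = \frac{2966}{9 \cdot 3743} = \frac{2966}{9} \cdot \frac{1}{3743} = \frac{2966}{33687}$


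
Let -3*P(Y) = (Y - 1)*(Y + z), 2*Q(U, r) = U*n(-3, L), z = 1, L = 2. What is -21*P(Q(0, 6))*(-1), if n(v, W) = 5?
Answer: 7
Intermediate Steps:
Q(U, r) = 5*U/2 (Q(U, r) = (U*5)/2 = (5*U)/2 = 5*U/2)
P(Y) = -(1 + Y)*(-1 + Y)/3 (P(Y) = -(Y - 1)*(Y + 1)/3 = -(-1 + Y)*(1 + Y)/3 = -(1 + Y)*(-1 + Y)/3)
-21*P(Q(0, 6))*(-1) = -21*(1/3 - ((5/2)*0)**2/3)*(-1) = -21*(1/3 - 1/3*0**2)*(-1) = -21*(1/3 - 1/3*0)*(-1) = -21*(1/3 + 0)*(-1) = -21*1/3*(-1) = -7*(-1) = 7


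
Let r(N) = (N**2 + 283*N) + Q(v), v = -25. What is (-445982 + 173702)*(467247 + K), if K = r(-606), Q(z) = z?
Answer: -180510748800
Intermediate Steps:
r(N) = -25 + N**2 + 283*N (r(N) = (N**2 + 283*N) - 25 = -25 + N**2 + 283*N)
K = 195713 (K = -25 + (-606)**2 + 283*(-606) = -25 + 367236 - 171498 = 195713)
(-445982 + 173702)*(467247 + K) = (-445982 + 173702)*(467247 + 195713) = -272280*662960 = -180510748800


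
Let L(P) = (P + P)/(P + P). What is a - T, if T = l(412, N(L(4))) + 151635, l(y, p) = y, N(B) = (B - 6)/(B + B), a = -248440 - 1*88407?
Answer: -488894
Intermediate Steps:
a = -336847 (a = -248440 - 88407 = -336847)
L(P) = 1 (L(P) = (2*P)/((2*P)) = (2*P)*(1/(2*P)) = 1)
N(B) = (-6 + B)/(2*B) (N(B) = (-6 + B)/((2*B)) = (-6 + B)*(1/(2*B)) = (-6 + B)/(2*B))
T = 152047 (T = 412 + 151635 = 152047)
a - T = -336847 - 1*152047 = -336847 - 152047 = -488894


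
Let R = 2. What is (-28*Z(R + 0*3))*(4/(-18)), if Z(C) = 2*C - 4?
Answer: 0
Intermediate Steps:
Z(C) = -4 + 2*C
(-28*Z(R + 0*3))*(4/(-18)) = (-28*(-4 + 2*(2 + 0*3)))*(4/(-18)) = (-28*(-4 + 2*(2 + 0)))*(4*(-1/18)) = -28*(-4 + 2*2)*(-2/9) = -28*(-4 + 4)*(-2/9) = -28*0*(-2/9) = 0*(-2/9) = 0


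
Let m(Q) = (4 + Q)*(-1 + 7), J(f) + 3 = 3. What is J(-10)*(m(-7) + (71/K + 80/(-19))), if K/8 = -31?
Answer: 0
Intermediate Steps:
K = -248 (K = 8*(-31) = -248)
J(f) = 0 (J(f) = -3 + 3 = 0)
m(Q) = 24 + 6*Q (m(Q) = (4 + Q)*6 = 24 + 6*Q)
J(-10)*(m(-7) + (71/K + 80/(-19))) = 0*((24 + 6*(-7)) + (71/(-248) + 80/(-19))) = 0*((24 - 42) + (71*(-1/248) + 80*(-1/19))) = 0*(-18 + (-71/248 - 80/19)) = 0*(-18 - 21189/4712) = 0*(-106005/4712) = 0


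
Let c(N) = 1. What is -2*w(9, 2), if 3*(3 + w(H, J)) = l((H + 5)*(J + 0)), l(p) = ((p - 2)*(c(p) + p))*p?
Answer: -42206/3 ≈ -14069.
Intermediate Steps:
l(p) = p*(1 + p)*(-2 + p) (l(p) = ((p - 2)*(1 + p))*p = ((-2 + p)*(1 + p))*p = ((1 + p)*(-2 + p))*p = p*(1 + p)*(-2 + p))
w(H, J) = -3 + J*(5 + H)*(-2 + J²*(5 + H)² - J*(5 + H))/3 (w(H, J) = -3 + (((H + 5)*(J + 0))*(-2 + ((H + 5)*(J + 0))² - (H + 5)*(J + 0)))/3 = -3 + (((5 + H)*J)*(-2 + ((5 + H)*J)² - (5 + H)*J))/3 = -3 + ((J*(5 + H))*(-2 + (J*(5 + H))² - J*(5 + H)))/3 = -3 + ((J*(5 + H))*(-2 + J²*(5 + H)² - J*(5 + H)))/3 = -3 + (J*(5 + H)*(-2 + J²*(5 + H)² - J*(5 + H)))/3 = -3 + J*(5 + H)*(-2 + J²*(5 + H)² - J*(5 + H))/3)
-2*w(9, 2) = -2*(-3 + (⅓)*2*(5 + 9)*(-2 + 2²*(5 + 9)² - 1*2*(5 + 9))) = -2*(-3 + (⅓)*2*14*(-2 + 4*14² - 1*2*14)) = -2*(-3 + (⅓)*2*14*(-2 + 4*196 - 28)) = -2*(-3 + (⅓)*2*14*(-2 + 784 - 28)) = -2*(-3 + (⅓)*2*14*754) = -2*(-3 + 21112/3) = -2*21103/3 = -42206/3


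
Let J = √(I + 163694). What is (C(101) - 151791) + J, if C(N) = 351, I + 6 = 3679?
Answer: -151440 + √167367 ≈ -1.5103e+5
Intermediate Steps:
I = 3673 (I = -6 + 3679 = 3673)
J = √167367 (J = √(3673 + 163694) = √167367 ≈ 409.10)
(C(101) - 151791) + J = (351 - 151791) + √167367 = -151440 + √167367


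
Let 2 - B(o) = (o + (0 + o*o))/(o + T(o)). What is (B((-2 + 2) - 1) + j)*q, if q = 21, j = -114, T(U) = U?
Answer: -2352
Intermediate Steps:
B(o) = 2 - (o + o²)/(2*o) (B(o) = 2 - (o + (0 + o*o))/(o + o) = 2 - (o + (0 + o²))/(2*o) = 2 - (o + o²)*1/(2*o) = 2 - (o + o²)/(2*o))
(B((-2 + 2) - 1) + j)*q = ((3/2 - ((-2 + 2) - 1)/2) - 114)*21 = ((3/2 - (0 - 1)/2) - 114)*21 = ((3/2 - ½*(-1)) - 114)*21 = ((3/2 + ½) - 114)*21 = (2 - 114)*21 = -112*21 = -2352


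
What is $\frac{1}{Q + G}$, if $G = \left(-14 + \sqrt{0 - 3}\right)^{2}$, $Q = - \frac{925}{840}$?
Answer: $\frac{168 i}{4704 \sqrt{3} + 32239 i} \approx 0.0048982 + 0.0012379 i$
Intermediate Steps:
$Q = - \frac{185}{168}$ ($Q = \left(-925\right) \frac{1}{840} = - \frac{185}{168} \approx -1.1012$)
$G = \left(-14 + i \sqrt{3}\right)^{2}$ ($G = \left(-14 + \sqrt{-3}\right)^{2} = \left(-14 + i \sqrt{3}\right)^{2} \approx 193.0 - 48.497 i$)
$\frac{1}{Q + G} = \frac{1}{- \frac{185}{168} + \left(14 - i \sqrt{3}\right)^{2}}$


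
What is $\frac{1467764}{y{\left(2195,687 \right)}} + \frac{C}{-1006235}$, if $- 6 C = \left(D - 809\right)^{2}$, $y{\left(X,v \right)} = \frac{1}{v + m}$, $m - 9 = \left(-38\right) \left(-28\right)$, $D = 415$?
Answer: $\frac{7798113885168818}{3018705} \approx 2.5833 \cdot 10^{9}$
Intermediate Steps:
$m = 1073$ ($m = 9 - -1064 = 9 + 1064 = 1073$)
$y{\left(X,v \right)} = \frac{1}{1073 + v}$ ($y{\left(X,v \right)} = \frac{1}{v + 1073} = \frac{1}{1073 + v}$)
$C = - \frac{77618}{3}$ ($C = - \frac{\left(415 - 809\right)^{2}}{6} = - \frac{\left(-394\right)^{2}}{6} = \left(- \frac{1}{6}\right) 155236 = - \frac{77618}{3} \approx -25873.0$)
$\frac{1467764}{y{\left(2195,687 \right)}} + \frac{C}{-1006235} = \frac{1467764}{\frac{1}{1073 + 687}} - \frac{77618}{3 \left(-1006235\right)} = \frac{1467764}{\frac{1}{1760}} - - \frac{77618}{3018705} = 1467764 \frac{1}{\frac{1}{1760}} + \frac{77618}{3018705} = 1467764 \cdot 1760 + \frac{77618}{3018705} = 2583264640 + \frac{77618}{3018705} = \frac{7798113885168818}{3018705}$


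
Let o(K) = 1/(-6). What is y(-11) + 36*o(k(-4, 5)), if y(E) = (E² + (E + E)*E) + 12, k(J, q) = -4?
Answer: 369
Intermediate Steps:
o(K) = -⅙
y(E) = 12 + 3*E² (y(E) = (E² + (2*E)*E) + 12 = (E² + 2*E²) + 12 = 3*E² + 12 = 12 + 3*E²)
y(-11) + 36*o(k(-4, 5)) = (12 + 3*(-11)²) + 36*(-⅙) = (12 + 3*121) - 6 = (12 + 363) - 6 = 375 - 6 = 369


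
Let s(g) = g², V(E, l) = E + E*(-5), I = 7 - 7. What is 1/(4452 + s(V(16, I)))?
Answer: 1/8548 ≈ 0.00011699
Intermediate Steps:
I = 0
V(E, l) = -4*E (V(E, l) = E - 5*E = -4*E)
1/(4452 + s(V(16, I))) = 1/(4452 + (-4*16)²) = 1/(4452 + (-64)²) = 1/(4452 + 4096) = 1/8548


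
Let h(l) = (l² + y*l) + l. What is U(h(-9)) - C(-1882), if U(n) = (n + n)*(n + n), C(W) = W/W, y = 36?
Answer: 254015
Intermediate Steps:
C(W) = 1
h(l) = l² + 37*l (h(l) = (l² + 36*l) + l = l² + 37*l)
U(n) = 4*n² (U(n) = (2*n)*(2*n) = 4*n²)
U(h(-9)) - C(-1882) = 4*(-9*(37 - 9))² - 1*1 = 4*(-9*28)² - 1 = 4*(-252)² - 1 = 4*63504 - 1 = 254016 - 1 = 254015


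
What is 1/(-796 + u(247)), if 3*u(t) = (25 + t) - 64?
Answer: -3/2180 ≈ -0.0013761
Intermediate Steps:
u(t) = -13 + t/3 (u(t) = ((25 + t) - 64)/3 = (-39 + t)/3 = -13 + t/3)
1/(-796 + u(247)) = 1/(-796 + (-13 + (1/3)*247)) = 1/(-796 + (-13 + 247/3)) = 1/(-796 + 208/3) = 1/(-2180/3) = -3/2180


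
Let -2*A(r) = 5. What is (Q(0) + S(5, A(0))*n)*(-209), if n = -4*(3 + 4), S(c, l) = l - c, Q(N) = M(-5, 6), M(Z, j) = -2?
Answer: -43472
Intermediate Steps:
A(r) = -5/2 (A(r) = -1/2*5 = -5/2)
Q(N) = -2
n = -28 (n = -4*7 = -28)
(Q(0) + S(5, A(0))*n)*(-209) = (-2 + (-5/2 - 1*5)*(-28))*(-209) = (-2 + (-5/2 - 5)*(-28))*(-209) = (-2 - 15/2*(-28))*(-209) = (-2 + 210)*(-209) = 208*(-209) = -43472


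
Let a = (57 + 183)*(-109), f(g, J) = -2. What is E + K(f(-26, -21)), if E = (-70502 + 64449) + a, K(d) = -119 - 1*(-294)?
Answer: -32038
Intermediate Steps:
a = -26160 (a = 240*(-109) = -26160)
K(d) = 175 (K(d) = -119 + 294 = 175)
E = -32213 (E = (-70502 + 64449) - 26160 = -6053 - 26160 = -32213)
E + K(f(-26, -21)) = -32213 + 175 = -32038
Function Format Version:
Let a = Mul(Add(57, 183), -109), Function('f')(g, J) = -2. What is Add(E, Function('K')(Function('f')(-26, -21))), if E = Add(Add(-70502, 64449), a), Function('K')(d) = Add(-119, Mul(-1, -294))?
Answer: -32038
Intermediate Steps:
a = -26160 (a = Mul(240, -109) = -26160)
Function('K')(d) = 175 (Function('K')(d) = Add(-119, 294) = 175)
E = -32213 (E = Add(Add(-70502, 64449), -26160) = Add(-6053, -26160) = -32213)
Add(E, Function('K')(Function('f')(-26, -21))) = Add(-32213, 175) = -32038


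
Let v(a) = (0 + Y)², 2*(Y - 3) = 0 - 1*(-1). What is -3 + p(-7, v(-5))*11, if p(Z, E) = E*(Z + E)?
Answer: 11271/16 ≈ 704.44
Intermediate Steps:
Y = 7/2 (Y = 3 + (0 - 1*(-1))/2 = 3 + (0 + 1)/2 = 3 + (½)*1 = 3 + ½ = 7/2 ≈ 3.5000)
v(a) = 49/4 (v(a) = (0 + 7/2)² = (7/2)² = 49/4)
p(Z, E) = E*(E + Z)
-3 + p(-7, v(-5))*11 = -3 + (49*(49/4 - 7)/4)*11 = -3 + ((49/4)*(21/4))*11 = -3 + (1029/16)*11 = -3 + 11319/16 = 11271/16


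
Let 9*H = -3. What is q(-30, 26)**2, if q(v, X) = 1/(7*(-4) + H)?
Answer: 9/7225 ≈ 0.0012457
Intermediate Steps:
H = -1/3 (H = (1/9)*(-3) = -1/3 ≈ -0.33333)
q(v, X) = -3/85 (q(v, X) = 1/(7*(-4) - 1/3) = 1/(-28 - 1/3) = 1/(-85/3) = -3/85)
q(-30, 26)**2 = (-3/85)**2 = 9/7225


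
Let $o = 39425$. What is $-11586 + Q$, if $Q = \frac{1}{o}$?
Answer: $- \frac{456778049}{39425} \approx -11586.0$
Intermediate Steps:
$Q = \frac{1}{39425} \approx 2.5365 \cdot 10^{-5}$
$-11586 + Q = -11586 + \frac{1}{39425} = - \frac{456778049}{39425}$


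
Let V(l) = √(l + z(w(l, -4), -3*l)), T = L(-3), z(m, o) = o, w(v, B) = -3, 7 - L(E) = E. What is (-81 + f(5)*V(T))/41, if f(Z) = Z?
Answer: -81/41 + 10*I*√5/41 ≈ -1.9756 + 0.54538*I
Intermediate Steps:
L(E) = 7 - E
T = 10 (T = 7 - 1*(-3) = 7 + 3 = 10)
V(l) = √2*√(-l) (V(l) = √(l - 3*l) = √(-2*l) = √2*√(-l))
(-81 + f(5)*V(T))/41 = (-81 + 5*(√2*√(-1*10)))/41 = (-81 + 5*(√2*√(-10)))*(1/41) = (-81 + 5*(√2*(I*√10)))*(1/41) = (-81 + 5*(2*I*√5))*(1/41) = (-81 + 10*I*√5)*(1/41) = -81/41 + 10*I*√5/41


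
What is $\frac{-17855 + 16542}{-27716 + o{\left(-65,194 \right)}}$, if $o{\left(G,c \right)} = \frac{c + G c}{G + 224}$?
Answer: $\frac{208767}{4419260} \approx 0.04724$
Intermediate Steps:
$o{\left(G,c \right)} = \frac{c + G c}{224 + G}$
$\frac{-17855 + 16542}{-27716 + o{\left(-65,194 \right)}} = \frac{-17855 + 16542}{-27716 + \frac{194 \left(1 - 65\right)}{224 - 65}} = - \frac{1313}{-27716 + 194 \cdot \frac{1}{159} \left(-64\right)} = - \frac{1313}{-27716 - \frac{12416}{159}} = - \frac{1313}{- \frac{4419260}{159}} = \left(-1313\right) \left(- \frac{159}{4419260}\right) = \frac{208767}{4419260}$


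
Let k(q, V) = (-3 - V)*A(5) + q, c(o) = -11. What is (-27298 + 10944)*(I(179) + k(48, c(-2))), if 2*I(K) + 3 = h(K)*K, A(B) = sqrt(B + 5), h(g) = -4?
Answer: 5094271 - 130832*sqrt(10) ≈ 4.6805e+6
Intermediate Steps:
A(B) = sqrt(5 + B)
k(q, V) = q + sqrt(10)*(-3 - V) (k(q, V) = (-3 - V)*sqrt(5 + 5) + q = (-3 - V)*sqrt(10) + q = sqrt(10)*(-3 - V) + q = q + sqrt(10)*(-3 - V))
I(K) = -3/2 - 2*K (I(K) = -3/2 + (-4*K)/2 = -3/2 - 2*K)
(-27298 + 10944)*(I(179) + k(48, c(-2))) = (-27298 + 10944)*((-3/2 - 2*179) + (48 - 3*sqrt(10) - 1*(-11)*sqrt(10))) = -16354*((-3/2 - 358) + (48 - 3*sqrt(10) + 11*sqrt(10))) = -16354*(-719/2 + (48 + 8*sqrt(10))) = -16354*(-623/2 + 8*sqrt(10)) = 5094271 - 130832*sqrt(10)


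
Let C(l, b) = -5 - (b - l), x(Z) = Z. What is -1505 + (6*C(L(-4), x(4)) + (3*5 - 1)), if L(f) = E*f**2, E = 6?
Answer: -969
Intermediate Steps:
L(f) = 6*f**2
C(l, b) = -5 + l - b (C(l, b) = -5 + (l - b) = -5 + l - b)
-1505 + (6*C(L(-4), x(4)) + (3*5 - 1)) = -1505 + (6*(-5 + 6*(-4)**2 - 1*4) + (3*5 - 1)) = -1505 + (6*(-5 + 6*16 - 4) + (15 - 1)) = -1505 + (6*(-5 + 96 - 4) + 14) = -1505 + (6*87 + 14) = -1505 + (522 + 14) = -1505 + 536 = -969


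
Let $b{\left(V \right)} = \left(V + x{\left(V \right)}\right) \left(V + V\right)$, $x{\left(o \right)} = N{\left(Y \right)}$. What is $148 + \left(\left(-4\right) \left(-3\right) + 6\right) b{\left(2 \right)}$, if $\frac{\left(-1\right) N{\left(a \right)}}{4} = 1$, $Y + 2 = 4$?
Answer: $4$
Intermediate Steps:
$Y = 2$ ($Y = -2 + 4 = 2$)
$N{\left(a \right)} = -4$ ($N{\left(a \right)} = \left(-4\right) 1 = -4$)
$x{\left(o \right)} = -4$
$b{\left(V \right)} = 2 V \left(-4 + V\right)$ ($b{\left(V \right)} = \left(V - 4\right) \left(V + V\right) = \left(-4 + V\right) 2 V = 2 V \left(-4 + V\right)$)
$148 + \left(\left(-4\right) \left(-3\right) + 6\right) b{\left(2 \right)} = 148 + \left(\left(-4\right) \left(-3\right) + 6\right) 2 \cdot 2 \left(-4 + 2\right) = 148 + \left(12 + 6\right) 2 \cdot 2 \left(-2\right) = 148 + 18 \left(-8\right) = 148 - 144 = 4$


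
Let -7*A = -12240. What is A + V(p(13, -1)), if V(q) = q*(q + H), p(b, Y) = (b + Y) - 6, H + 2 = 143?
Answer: 18414/7 ≈ 2630.6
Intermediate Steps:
H = 141 (H = -2 + 143 = 141)
p(b, Y) = -6 + Y + b (p(b, Y) = (Y + b) - 6 = -6 + Y + b)
V(q) = q*(141 + q) (V(q) = q*(q + 141) = q*(141 + q))
A = 12240/7 (A = -1/7*(-12240) = 12240/7 ≈ 1748.6)
A + V(p(13, -1)) = 12240/7 + (-6 - 1 + 13)*(141 + (-6 - 1 + 13)) = 12240/7 + 6*(141 + 6) = 12240/7 + 6*147 = 12240/7 + 882 = 18414/7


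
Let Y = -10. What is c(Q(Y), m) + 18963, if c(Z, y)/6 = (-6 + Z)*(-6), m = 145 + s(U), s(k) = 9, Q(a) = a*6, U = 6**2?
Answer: 21339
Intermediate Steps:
U = 36
Q(a) = 6*a
m = 154 (m = 145 + 9 = 154)
c(Z, y) = 216 - 36*Z (c(Z, y) = 6*((-6 + Z)*(-6)) = 6*(36 - 6*Z) = 216 - 36*Z)
c(Q(Y), m) + 18963 = (216 - 216*(-10)) + 18963 = (216 - 36*(-60)) + 18963 = (216 + 2160) + 18963 = 2376 + 18963 = 21339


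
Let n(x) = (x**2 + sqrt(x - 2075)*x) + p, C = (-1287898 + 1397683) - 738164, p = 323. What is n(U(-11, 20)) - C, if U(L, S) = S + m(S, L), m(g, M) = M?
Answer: 628783 + 9*I*sqrt(2066) ≈ 6.2878e+5 + 409.08*I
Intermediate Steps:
C = -628379 (C = 109785 - 738164 = -628379)
U(L, S) = L + S (U(L, S) = S + L = L + S)
n(x) = 323 + x**2 + x*sqrt(-2075 + x) (n(x) = (x**2 + sqrt(x - 2075)*x) + 323 = (x**2 + sqrt(-2075 + x)*x) + 323 = (x**2 + x*sqrt(-2075 + x)) + 323 = 323 + x**2 + x*sqrt(-2075 + x))
n(U(-11, 20)) - C = (323 + (-11 + 20)**2 + (-11 + 20)*sqrt(-2075 + (-11 + 20))) - 1*(-628379) = (323 + 9**2 + 9*sqrt(-2075 + 9)) + 628379 = (323 + 81 + 9*sqrt(-2066)) + 628379 = (323 + 81 + 9*(I*sqrt(2066))) + 628379 = (323 + 81 + 9*I*sqrt(2066)) + 628379 = (404 + 9*I*sqrt(2066)) + 628379 = 628783 + 9*I*sqrt(2066)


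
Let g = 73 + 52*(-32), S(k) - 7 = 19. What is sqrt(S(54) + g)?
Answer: I*sqrt(1565) ≈ 39.56*I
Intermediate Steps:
S(k) = 26 (S(k) = 7 + 19 = 26)
g = -1591 (g = 73 - 1664 = -1591)
sqrt(S(54) + g) = sqrt(26 - 1591) = sqrt(-1565) = I*sqrt(1565)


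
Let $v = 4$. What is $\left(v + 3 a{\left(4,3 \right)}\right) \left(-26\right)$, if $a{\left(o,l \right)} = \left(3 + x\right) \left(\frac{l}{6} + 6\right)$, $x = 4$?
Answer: $-3653$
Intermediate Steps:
$a{\left(o,l \right)} = 42 + \frac{7 l}{6}$ ($a{\left(o,l \right)} = \left(3 + 4\right) \left(\frac{l}{6} + 6\right) = 7 \left(l \frac{1}{6} + 6\right) = 7 \left(\frac{l}{6} + 6\right) = 7 \left(6 + \frac{l}{6}\right) = 42 + \frac{7 l}{6}$)
$\left(v + 3 a{\left(4,3 \right)}\right) \left(-26\right) = \left(4 + 3 \left(42 + \frac{7}{6} \cdot 3\right)\right) \left(-26\right) = \left(4 + 3 \left(42 + \frac{7}{2}\right)\right) \left(-26\right) = \left(4 + 3 \cdot \frac{91}{2}\right) \left(-26\right) = \left(4 + \frac{273}{2}\right) \left(-26\right) = \frac{281}{2} \left(-26\right) = -3653$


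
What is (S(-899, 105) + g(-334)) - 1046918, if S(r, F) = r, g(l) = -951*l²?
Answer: -107137573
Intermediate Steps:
(S(-899, 105) + g(-334)) - 1046918 = (-899 - 951*(-334)²) - 1046918 = (-899 - 951*111556) - 1046918 = (-899 - 106089756) - 1046918 = -106090655 - 1046918 = -107137573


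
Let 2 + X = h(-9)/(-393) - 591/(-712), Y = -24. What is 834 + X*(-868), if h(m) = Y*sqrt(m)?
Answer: 329213/178 - 20832*I/131 ≈ 1849.5 - 159.02*I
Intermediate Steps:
h(m) = -24*sqrt(m)
X = -833/712 + 24*I/131 (X = -2 + (-72*I/(-393) - 591/(-712)) = -2 + (-72*I*(-1/393) - 591*(-1/712)) = -2 + (-72*I*(-1/393) + 591/712) = -2 + (24*I/131 + 591/712) = -2 + (591/712 + 24*I/131) = -833/712 + 24*I/131 ≈ -1.1699 + 0.18321*I)
834 + X*(-868) = 834 + (-833/712 + 24*I/131)*(-868) = 834 + (180761/178 - 20832*I/131) = 329213/178 - 20832*I/131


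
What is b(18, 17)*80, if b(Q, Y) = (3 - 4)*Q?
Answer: -1440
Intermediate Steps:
b(Q, Y) = -Q
b(18, 17)*80 = -1*18*80 = -18*80 = -1440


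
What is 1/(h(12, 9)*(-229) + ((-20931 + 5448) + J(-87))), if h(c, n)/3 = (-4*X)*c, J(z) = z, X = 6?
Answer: 1/182286 ≈ 5.4859e-6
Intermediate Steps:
h(c, n) = -72*c (h(c, n) = 3*((-4*6)*c) = 3*(-24*c) = -72*c)
1/(h(12, 9)*(-229) + ((-20931 + 5448) + J(-87))) = 1/(-72*12*(-229) + ((-20931 + 5448) - 87)) = 1/(-864*(-229) + (-15483 - 87)) = 1/(197856 - 15570) = 1/182286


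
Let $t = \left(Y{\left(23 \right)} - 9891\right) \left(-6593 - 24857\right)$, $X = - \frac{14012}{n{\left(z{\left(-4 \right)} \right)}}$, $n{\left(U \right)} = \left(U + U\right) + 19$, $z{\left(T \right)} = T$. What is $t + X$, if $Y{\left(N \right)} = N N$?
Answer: $\frac{3238769888}{11} \approx 2.9443 \cdot 10^{8}$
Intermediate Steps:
$n{\left(U \right)} = 19 + 2 U$ ($n{\left(U \right)} = 2 U + 19 = 19 + 2 U$)
$Y{\left(N \right)} = N^{2}$
$X = - \frac{14012}{11}$ ($X = - \frac{14012}{19 + 2 \left(-4\right)} = - \frac{14012}{19 - 8} = - \frac{14012}{11} \approx -1273.8$)
$t = 294434900$ ($t = \left(23^{2} - 9891\right) \left(-6593 - 24857\right) = \left(529 - 9891\right) \left(-31450\right) = \left(-9362\right) \left(-31450\right) = 294434900$)
$t + X = 294434900 - \frac{14012}{11} = \frac{3238769888}{11}$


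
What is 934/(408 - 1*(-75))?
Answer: 934/483 ≈ 1.9337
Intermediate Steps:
934/(408 - 1*(-75)) = 934/(408 + 75) = 934/483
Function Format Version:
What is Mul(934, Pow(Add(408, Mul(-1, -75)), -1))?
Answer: Rational(934, 483) ≈ 1.9337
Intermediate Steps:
Mul(934, Pow(Add(408, Mul(-1, -75)), -1)) = Mul(934, Pow(Add(408, 75), -1)) = Mul(934, Pow(483, -1)) = Mul(934, Rational(1, 483)) = Rational(934, 483)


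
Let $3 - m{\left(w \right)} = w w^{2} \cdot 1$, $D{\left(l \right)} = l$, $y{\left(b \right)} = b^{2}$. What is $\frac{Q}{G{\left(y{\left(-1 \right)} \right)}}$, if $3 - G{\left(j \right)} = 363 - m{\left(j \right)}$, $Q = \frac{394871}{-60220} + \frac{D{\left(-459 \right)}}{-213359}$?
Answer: $\frac{84221640709}{4599755474840} \approx 0.01831$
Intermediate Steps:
$m{\left(w \right)} = 3 - w^{3}$ ($m{\left(w \right)} = 3 - w w^{2} \cdot 1 = 3 - w^{3} \cdot 1 = 3 - w^{3}$)
$Q = - \frac{84221640709}{12848478980}$ ($Q = \frac{394871}{-60220} - \frac{459}{-213359} = 394871 \left(- \frac{1}{60220}\right) - - \frac{459}{213359} = - \frac{394871}{60220} + \frac{459}{213359} = - \frac{84221640709}{12848478980} \approx -6.555$)
$G{\left(j \right)} = -357 - j^{3}$ ($G{\left(j \right)} = 3 - \left(363 - \left(3 - j^{3}\right)\right) = 3 - \left(363 + \left(-3 + j^{3}\right)\right) = 3 - \left(360 + j^{3}\right) = -357 - j^{3}$)
$\frac{Q}{G{\left(y{\left(-1 \right)} \right)}} = - \frac{84221640709}{12848478980 \left(-357 - \left(\left(-1\right)^{2}\right)^{3}\right)} = - \frac{84221640709}{12848478980 \left(-357 - 1^{3}\right)} = - \frac{84221640709}{12848478980 \left(-357 - 1\right)} = - \frac{84221640709}{12848478980 \left(-358\right)} = \left(- \frac{84221640709}{12848478980}\right) \left(- \frac{1}{358}\right) = \frac{84221640709}{4599755474840}$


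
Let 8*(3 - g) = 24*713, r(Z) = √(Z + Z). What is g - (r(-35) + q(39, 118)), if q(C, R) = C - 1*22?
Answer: -2153 - I*√70 ≈ -2153.0 - 8.3666*I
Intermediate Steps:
q(C, R) = -22 + C (q(C, R) = C - 22 = -22 + C)
r(Z) = √2*√Z (r(Z) = √(2*Z) = √2*√Z)
g = -2136 (g = 3 - 3*713 = 3 - ⅛*17112 = 3 - 2139 = -2136)
g - (r(-35) + q(39, 118)) = -2136 - (√2*√(-35) + (-22 + 39)) = -2136 - (√2*(I*√35) + 17) = -2136 - (I*√70 + 17) = -2136 - (17 + I*√70) = -2136 + (-17 - I*√70) = -2153 - I*√70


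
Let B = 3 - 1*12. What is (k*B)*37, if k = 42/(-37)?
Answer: 378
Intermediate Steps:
k = -42/37 (k = 42*(-1/37) = -42/37 ≈ -1.1351)
B = -9 (B = 3 - 12 = -9)
(k*B)*37 = -42/37*(-9)*37 = (378/37)*37 = 378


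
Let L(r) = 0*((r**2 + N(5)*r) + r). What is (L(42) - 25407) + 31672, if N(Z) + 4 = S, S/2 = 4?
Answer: 6265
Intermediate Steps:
S = 8 (S = 2*4 = 8)
N(Z) = 4 (N(Z) = -4 + 8 = 4)
L(r) = 0 (L(r) = 0*((r**2 + 4*r) + r) = 0*(r**2 + 5*r) = 0)
(L(42) - 25407) + 31672 = (0 - 25407) + 31672 = -25407 + 31672 = 6265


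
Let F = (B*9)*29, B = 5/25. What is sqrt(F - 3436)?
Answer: I*sqrt(84595)/5 ≈ 58.17*I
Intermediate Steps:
B = 1/5 (B = 5*(1/25) = 1/5 ≈ 0.20000)
F = 261/5 (F = ((1/5)*9)*29 = (9/5)*29 = 261/5 ≈ 52.200)
sqrt(F - 3436) = sqrt(261/5 - 3436) = sqrt(-16919/5) = I*sqrt(84595)/5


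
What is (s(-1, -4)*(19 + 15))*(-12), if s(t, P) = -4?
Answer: 1632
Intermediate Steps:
(s(-1, -4)*(19 + 15))*(-12) = -4*(19 + 15)*(-12) = -4*34*(-12) = -136*(-12) = 1632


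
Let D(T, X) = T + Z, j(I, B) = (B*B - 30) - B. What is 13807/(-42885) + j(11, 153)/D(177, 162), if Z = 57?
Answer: 55156454/557505 ≈ 98.934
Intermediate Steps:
j(I, B) = -30 + B² - B (j(I, B) = (B² - 30) - B = (-30 + B²) - B = -30 + B² - B)
D(T, X) = 57 + T (D(T, X) = T + 57 = 57 + T)
13807/(-42885) + j(11, 153)/D(177, 162) = 13807/(-42885) + (-30 + 153² - 1*153)/(57 + 177) = 13807*(-1/42885) + (-30 + 23409 - 153)/234 = -13807/42885 + 23226*(1/234) = -13807/42885 + 3871/39 = 55156454/557505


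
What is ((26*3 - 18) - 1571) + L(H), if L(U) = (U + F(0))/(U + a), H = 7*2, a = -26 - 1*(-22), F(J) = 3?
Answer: -15093/10 ≈ -1509.3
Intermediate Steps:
a = -4 (a = -26 + 22 = -4)
H = 14
L(U) = (3 + U)/(-4 + U) (L(U) = (U + 3)/(U - 4) = (3 + U)/(-4 + U))
((26*3 - 18) - 1571) + L(H) = ((26*3 - 18) - 1571) + (3 + 14)/(-4 + 14) = ((78 - 18) - 1571) + 17/10 = (60 - 1571) + (⅒)*17 = -1511 + 17/10 = -15093/10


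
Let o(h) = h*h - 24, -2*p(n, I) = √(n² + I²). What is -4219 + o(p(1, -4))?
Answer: -16955/4 ≈ -4238.8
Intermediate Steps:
p(n, I) = -√(I² + n²)/2 (p(n, I) = -√(n² + I²)/2 = -√(I² + n²)/2)
o(h) = -24 + h² (o(h) = h² - 24 = -24 + h²)
-4219 + o(p(1, -4)) = -4219 + (-24 + (-√((-4)² + 1²)/2)²) = -4219 + (-24 + (-√(16 + 1)/2)²) = -4219 + (-24 + (-√17/2)²) = -4219 + (-24 + 17/4) = -4219 - 79/4 = -16955/4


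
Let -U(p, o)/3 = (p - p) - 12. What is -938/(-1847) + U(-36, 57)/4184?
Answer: 997771/1931962 ≈ 0.51645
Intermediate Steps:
U(p, o) = 36 (U(p, o) = -3*((p - p) - 12) = -3*(0 - 12) = -3*(-12) = 36)
-938/(-1847) + U(-36, 57)/4184 = -938/(-1847) + 36/4184 = -938*(-1/1847) + 36*(1/4184) = 938/1847 + 9/1046 = 997771/1931962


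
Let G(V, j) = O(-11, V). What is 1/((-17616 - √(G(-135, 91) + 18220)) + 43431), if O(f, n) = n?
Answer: 5163/133279228 + √18085/666396140 ≈ 3.8940e-5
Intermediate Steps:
G(V, j) = V
1/((-17616 - √(G(-135, 91) + 18220)) + 43431) = 1/((-17616 - √(-135 + 18220)) + 43431) = 1/((-17616 - √18085) + 43431) = 1/(25815 - √18085)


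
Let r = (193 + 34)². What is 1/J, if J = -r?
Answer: -1/51529 ≈ -1.9407e-5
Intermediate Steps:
r = 51529 (r = 227² = 51529)
J = -51529 (J = -1*51529 = -51529)
1/J = 1/(-51529) = -1/51529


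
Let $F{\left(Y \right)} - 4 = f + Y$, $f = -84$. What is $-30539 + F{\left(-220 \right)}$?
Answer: $-30839$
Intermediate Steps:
$F{\left(Y \right)} = -80 + Y$ ($F{\left(Y \right)} = 4 + \left(-84 + Y\right) = -80 + Y$)
$-30539 + F{\left(-220 \right)} = -30539 - 300 = -30839$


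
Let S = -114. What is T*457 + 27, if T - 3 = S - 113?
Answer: -102341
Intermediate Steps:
T = -224 (T = 3 + (-114 - 113) = 3 - 227 = -224)
T*457 + 27 = -224*457 + 27 = -102368 + 27 = -102341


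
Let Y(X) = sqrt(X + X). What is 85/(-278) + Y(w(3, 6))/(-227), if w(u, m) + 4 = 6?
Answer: -19851/63106 ≈ -0.31457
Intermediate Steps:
w(u, m) = 2 (w(u, m) = -4 + 6 = 2)
Y(X) = sqrt(2)*sqrt(X) (Y(X) = sqrt(2*X) = sqrt(2)*sqrt(X))
85/(-278) + Y(w(3, 6))/(-227) = 85/(-278) + (sqrt(2)*sqrt(2))/(-227) = 85*(-1/278) + 2*(-1/227) = -85/278 - 2/227 = -19851/63106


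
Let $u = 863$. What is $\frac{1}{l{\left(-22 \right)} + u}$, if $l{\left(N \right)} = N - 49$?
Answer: $\frac{1}{792} \approx 0.0012626$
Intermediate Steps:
$l{\left(N \right)} = -49 + N$
$\frac{1}{l{\left(-22 \right)} + u} = \frac{1}{\left(-49 - 22\right) + 863} = \frac{1}{-71 + 863} = \frac{1}{792}$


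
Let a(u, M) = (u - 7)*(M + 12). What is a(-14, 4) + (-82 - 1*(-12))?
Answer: -406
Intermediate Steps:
a(u, M) = (-7 + u)*(12 + M)
a(-14, 4) + (-82 - 1*(-12)) = (-84 - 7*4 + 12*(-14) + 4*(-14)) + (-82 - 1*(-12)) = (-84 - 28 - 168 - 56) + (-82 + 12) = -336 - 70 = -406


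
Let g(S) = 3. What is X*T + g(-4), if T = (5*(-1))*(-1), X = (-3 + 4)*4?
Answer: 23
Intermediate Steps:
X = 4 (X = 1*4 = 4)
T = 5 (T = -5*(-1) = 5)
X*T + g(-4) = 4*5 + 3 = 20 + 3 = 23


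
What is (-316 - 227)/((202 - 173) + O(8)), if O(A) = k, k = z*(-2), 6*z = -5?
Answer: -1629/92 ≈ -17.707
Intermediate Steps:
z = -5/6 (z = (1/6)*(-5) = -5/6 ≈ -0.83333)
k = 5/3 (k = -5/6*(-2) = 5/3 ≈ 1.6667)
O(A) = 5/3
(-316 - 227)/((202 - 173) + O(8)) = (-316 - 227)/((202 - 173) + 5/3) = -543/(29 + 5/3) = -543/92/3 = -543*3/92 = -1629/92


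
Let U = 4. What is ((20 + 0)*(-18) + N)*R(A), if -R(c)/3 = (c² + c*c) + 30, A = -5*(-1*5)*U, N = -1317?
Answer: 100770930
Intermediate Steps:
A = 100 (A = -5*(-1*5)*4 = -(-25)*4 = -5*(-20) = 100)
R(c) = -90 - 6*c² (R(c) = -3*((c² + c*c) + 30) = -3*((c² + c²) + 30) = -3*(2*c² + 30) = -3*(30 + 2*c²) = -90 - 6*c²)
((20 + 0)*(-18) + N)*R(A) = ((20 + 0)*(-18) - 1317)*(-90 - 6*100²) = (20*(-18) - 1317)*(-90 - 6*10000) = (-360 - 1317)*(-90 - 60000) = -1677*(-60090) = 100770930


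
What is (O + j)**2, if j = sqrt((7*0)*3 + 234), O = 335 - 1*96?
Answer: 57355 + 1434*sqrt(26) ≈ 64667.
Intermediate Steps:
O = 239 (O = 335 - 96 = 239)
j = 3*sqrt(26) (j = sqrt(0*3 + 234) = sqrt(0 + 234) = sqrt(234) = 3*sqrt(26) ≈ 15.297)
(O + j)**2 = (239 + 3*sqrt(26))**2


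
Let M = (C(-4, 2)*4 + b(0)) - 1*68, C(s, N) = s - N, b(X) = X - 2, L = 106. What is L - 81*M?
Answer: 7720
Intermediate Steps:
b(X) = -2 + X
M = -94 (M = ((-4 - 1*2)*4 + (-2 + 0)) - 1*68 = ((-4 - 2)*4 - 2) - 68 = (-6*4 - 2) - 68 = (-24 - 2) - 68 = -26 - 68 = -94)
L - 81*M = 106 - 81*(-94) = 106 + 7614 = 7720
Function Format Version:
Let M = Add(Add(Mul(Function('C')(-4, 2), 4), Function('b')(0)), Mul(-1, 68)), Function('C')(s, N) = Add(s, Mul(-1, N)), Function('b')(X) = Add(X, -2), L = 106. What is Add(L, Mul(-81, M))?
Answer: 7720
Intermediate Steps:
Function('b')(X) = Add(-2, X)
M = -94 (M = Add(Add(Mul(Add(-4, Mul(-1, 2)), 4), Add(-2, 0)), Mul(-1, 68)) = Add(Add(Mul(Add(-4, -2), 4), -2), -68) = Add(Add(Mul(-6, 4), -2), -68) = Add(Add(-24, -2), -68) = Add(-26, -68) = -94)
Add(L, Mul(-81, M)) = Add(106, Mul(-81, -94)) = Add(106, 7614) = 7720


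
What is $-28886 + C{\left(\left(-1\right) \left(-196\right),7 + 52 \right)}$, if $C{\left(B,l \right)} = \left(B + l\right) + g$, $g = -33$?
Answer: $-28664$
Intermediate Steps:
$C{\left(B,l \right)} = -33 + B + l$ ($C{\left(B,l \right)} = \left(B + l\right) - 33 = -33 + B + l$)
$-28886 + C{\left(\left(-1\right) \left(-196\right),7 + 52 \right)} = -28886 - -222 = -28886 + \left(-33 + 196 + 59\right) = -28886 + 222 = -28664$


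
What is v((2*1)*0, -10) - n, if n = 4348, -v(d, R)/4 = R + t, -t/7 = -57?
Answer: -5904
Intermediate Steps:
t = 399 (t = -7*(-57) = 399)
v(d, R) = -1596 - 4*R (v(d, R) = -4*(R + 399) = -4*(399 + R) = -1596 - 4*R)
v((2*1)*0, -10) - n = (-1596 - 4*(-10)) - 1*4348 = (-1596 + 40) - 4348 = -1556 - 4348 = -5904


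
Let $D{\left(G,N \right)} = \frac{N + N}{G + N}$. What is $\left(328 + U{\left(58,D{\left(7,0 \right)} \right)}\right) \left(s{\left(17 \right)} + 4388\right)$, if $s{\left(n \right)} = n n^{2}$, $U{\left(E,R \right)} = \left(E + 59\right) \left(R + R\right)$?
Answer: $3050728$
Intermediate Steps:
$D{\left(G,N \right)} = \frac{2 N}{G + N}$
$U{\left(E,R \right)} = 2 R \left(59 + E\right)$ ($U{\left(E,R \right)} = \left(59 + E\right) 2 R = 2 R \left(59 + E\right)$)
$s{\left(n \right)} = n^{3}$
$\left(328 + U{\left(58,D{\left(7,0 \right)} \right)}\right) \left(s{\left(17 \right)} + 4388\right) = \left(328 + 2 \cdot 2 \cdot 0 \frac{1}{7 + 0} \left(59 + 58\right)\right) \left(17^{3} + 4388\right) = \left(328 + 2 \cdot 2 \cdot 0 \cdot \frac{1}{7} \cdot 117\right) \left(4913 + 4388\right) = \left(328 + 2 \cdot 2 \cdot 0 \cdot \frac{1}{7} \cdot 117\right) 9301 = \left(328 + 2 \cdot 0 \cdot 117\right) 9301 = \left(328 + 0\right) 9301 = 328 \cdot 9301 = 3050728$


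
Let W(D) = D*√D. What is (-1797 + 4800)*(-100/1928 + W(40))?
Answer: -75075/482 + 240240*√10 ≈ 7.5955e+5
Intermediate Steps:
W(D) = D^(3/2)
(-1797 + 4800)*(-100/1928 + W(40)) = (-1797 + 4800)*(-100/1928 + 40^(3/2)) = 3003*(-100*1/1928 + 80*√10) = 3003*(-25/482 + 80*√10) = -75075/482 + 240240*√10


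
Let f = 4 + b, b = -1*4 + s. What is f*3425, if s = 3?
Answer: 10275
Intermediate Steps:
b = -1 (b = -1*4 + 3 = -4 + 3 = -1)
f = 3 (f = 4 - 1 = 3)
f*3425 = 3*3425 = 10275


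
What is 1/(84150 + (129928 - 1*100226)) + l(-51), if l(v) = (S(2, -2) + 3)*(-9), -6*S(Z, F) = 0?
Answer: -3074003/113852 ≈ -27.000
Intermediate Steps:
S(Z, F) = 0 (S(Z, F) = -1/6*0 = 0)
l(v) = -27 (l(v) = (0 + 3)*(-9) = 3*(-9) = -27)
1/(84150 + (129928 - 1*100226)) + l(-51) = 1/(84150 + (129928 - 1*100226)) - 27 = 1/(84150 + (129928 - 100226)) - 27 = 1/(84150 + 29702) - 27 = 1/113852 - 27 = -3074003/113852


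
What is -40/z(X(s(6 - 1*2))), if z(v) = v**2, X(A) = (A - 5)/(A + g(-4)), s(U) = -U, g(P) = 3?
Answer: -40/81 ≈ -0.49383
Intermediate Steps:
X(A) = (-5 + A)/(3 + A) (X(A) = (A - 5)/(A + 3) = (-5 + A)/(3 + A))
-40/z(X(s(6 - 1*2))) = -40*(3 - (6 - 1*2))**2/(-5 - (6 - 1*2))**2 = -40*(3 - (6 - 2))**2/(-5 - (6 - 2))**2 = -40*(3 - 1*4)**2/(-5 - 1*4)**2 = -40*(3 - 4)**2/(-5 - 4)**2 = -40/((-9/(-1))**2) = -40/((-1*(-9))**2) = -40/(9**2) = -40/81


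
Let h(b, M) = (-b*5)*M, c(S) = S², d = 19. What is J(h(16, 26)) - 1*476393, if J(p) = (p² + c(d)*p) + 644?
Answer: 3099771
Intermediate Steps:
h(b, M) = -5*M*b (h(b, M) = (-5*b)*M = -5*M*b)
J(p) = 644 + p² + 361*p (J(p) = (p² + 19²*p) + 644 = (p² + 361*p) + 644 = 644 + p² + 361*p)
J(h(16, 26)) - 1*476393 = (644 + (-5*26*16)² + 361*(-5*26*16)) - 1*476393 = (644 + (-2080)² + 361*(-2080)) - 476393 = (644 + 4326400 - 750880) - 476393 = 3576164 - 476393 = 3099771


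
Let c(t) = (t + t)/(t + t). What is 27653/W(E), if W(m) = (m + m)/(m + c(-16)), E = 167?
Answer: 2322852/167 ≈ 13909.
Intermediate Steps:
c(t) = 1 (c(t) = (2*t)/((2*t)) = (2*t)*(1/(2*t)) = 1)
W(m) = 2*m/(1 + m) (W(m) = (m + m)/(m + 1) = (2*m)/(1 + m) = 2*m/(1 + m))
27653/W(E) = 27653/((2*167/(1 + 167))) = 27653/((2*167/168)) = 27653/((2*167*(1/168))) = 27653/(167/84) = 27653*(84/167) = 2322852/167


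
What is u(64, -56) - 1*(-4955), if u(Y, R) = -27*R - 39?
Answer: 6428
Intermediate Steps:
u(Y, R) = -39 - 27*R
u(64, -56) - 1*(-4955) = (-39 - 27*(-56)) - 1*(-4955) = (-39 + 1512) + 4955 = 1473 + 4955 = 6428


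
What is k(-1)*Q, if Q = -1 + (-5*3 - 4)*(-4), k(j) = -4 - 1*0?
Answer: -300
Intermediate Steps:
k(j) = -4 (k(j) = -4 + 0 = -4)
Q = 75 (Q = -1 + (-15 - 4)*(-4) = -1 - 19*(-4) = -1 + 76 = 75)
k(-1)*Q = -4*75 = -300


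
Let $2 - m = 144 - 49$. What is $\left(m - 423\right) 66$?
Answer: $-34056$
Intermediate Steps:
$m = -93$ ($m = 2 - \left(144 - 49\right) = 2 - 95 = -93$)
$\left(m - 423\right) 66 = \left(-93 - 423\right) 66 = \left(-516\right) 66 = -34056$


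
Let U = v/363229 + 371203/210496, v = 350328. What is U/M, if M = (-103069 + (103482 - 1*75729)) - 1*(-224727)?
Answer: 208574337175/11423703827417024 ≈ 1.8258e-5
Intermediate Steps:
M = 149411 (M = (-103069 + (103482 - 75729)) + 224727 = (-103069 + 27753) + 224727 = -75316 + 224727 = 149411)
U = 208574337175/76458251584 (U = 350328/363229 + 371203/210496 = 208574337175/76458251584 ≈ 2.7280)
U/M = (208574337175/76458251584)/149411 = (208574337175/76458251584)*(1/149411) = 208574337175/11423703827417024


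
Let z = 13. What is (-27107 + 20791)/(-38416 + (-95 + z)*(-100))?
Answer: 1579/7554 ≈ 0.20903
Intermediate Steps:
(-27107 + 20791)/(-38416 + (-95 + z)*(-100)) = (-27107 + 20791)/(-38416 + (-95 + 13)*(-100)) = -6316/(-38416 - 82*(-100)) = -6316/(-38416 + 8200) = -6316/(-30216) = -6316*(-1/30216) = 1579/7554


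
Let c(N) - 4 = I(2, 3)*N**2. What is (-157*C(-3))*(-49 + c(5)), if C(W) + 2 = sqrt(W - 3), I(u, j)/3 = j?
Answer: 56520 - 28260*I*sqrt(6) ≈ 56520.0 - 69223.0*I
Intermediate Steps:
I(u, j) = 3*j
c(N) = 4 + 9*N**2 (c(N) = 4 + (3*3)*N**2 = 4 + 9*N**2)
C(W) = -2 + sqrt(-3 + W) (C(W) = -2 + sqrt(W - 3) = -2 + sqrt(-3 + W))
(-157*C(-3))*(-49 + c(5)) = (-157*(-2 + sqrt(-3 - 3)))*(-49 + (4 + 9*5**2)) = (-157*(-2 + sqrt(-6)))*(-49 + (4 + 9*25)) = (-157*(-2 + I*sqrt(6)))*(-49 + (4 + 225)) = (314 - 157*I*sqrt(6))*(-49 + 229) = (314 - 157*I*sqrt(6))*180 = 56520 - 28260*I*sqrt(6)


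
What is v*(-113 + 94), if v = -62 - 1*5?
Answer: 1273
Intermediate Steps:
v = -67 (v = -62 - 5 = -67)
v*(-113 + 94) = -67*(-113 + 94) = -67*(-19) = 1273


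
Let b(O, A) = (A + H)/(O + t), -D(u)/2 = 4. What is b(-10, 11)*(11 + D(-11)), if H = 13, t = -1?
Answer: -72/11 ≈ -6.5455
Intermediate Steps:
D(u) = -8 (D(u) = -2*4 = -8)
b(O, A) = (13 + A)/(-1 + O) (b(O, A) = (A + 13)/(O - 1) = (13 + A)/(-1 + O))
b(-10, 11)*(11 + D(-11)) = ((13 + 11)/(-1 - 10))*(11 - 8) = (24/(-11))*3 = -1/11*24*3 = -24/11*3 = -72/11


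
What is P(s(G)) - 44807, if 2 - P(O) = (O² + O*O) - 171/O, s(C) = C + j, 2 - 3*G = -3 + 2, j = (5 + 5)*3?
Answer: -1448366/31 ≈ -46722.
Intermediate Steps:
j = 30 (j = 10*3 = 30)
G = 1 (G = ⅔ - (-3 + 2)/3 = ⅔ - ⅓*(-1) = ⅔ + ⅓ = 1)
s(C) = 30 + C (s(C) = C + 30 = 30 + C)
P(O) = 2 - 2*O² + 171/O (P(O) = 2 - ((O² + O*O) - 171/O) = 2 - ((O² + O²) - 171/O) = 2 - (2*O² - 171/O) = 2 - (-171/O + 2*O²) = 2 + (-2*O² + 171/O) = 2 - 2*O² + 171/O)
P(s(G)) - 44807 = (2 - 2*(30 + 1)² + 171/(30 + 1)) - 44807 = (2 - 2*31² + 171/31) - 44807 = (2 - 2*961 + 171*(1/31)) - 44807 = (2 - 1922 + 171/31) - 44807 = -59349/31 - 44807 = -1448366/31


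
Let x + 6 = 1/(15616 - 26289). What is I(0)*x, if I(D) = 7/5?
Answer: -448273/53365 ≈ -8.4001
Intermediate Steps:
I(D) = 7/5 (I(D) = 7*(⅕) = 7/5)
x = -64039/10673 (x = -6 + 1/(15616 - 26289) = -6 + 1/(-10673) = -6 - 1/10673 = -64039/10673 ≈ -6.0001)
I(0)*x = (7/5)*(-64039/10673) = -448273/53365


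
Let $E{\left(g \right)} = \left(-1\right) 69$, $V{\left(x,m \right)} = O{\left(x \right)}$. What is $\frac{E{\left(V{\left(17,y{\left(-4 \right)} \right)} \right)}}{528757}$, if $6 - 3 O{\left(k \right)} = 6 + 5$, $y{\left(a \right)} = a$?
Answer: $- \frac{69}{528757} \approx -0.00013049$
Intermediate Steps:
$O{\left(k \right)} = - \frac{5}{3}$ ($O{\left(k \right)} = 2 - \frac{6 + 5}{3} = 2 - \frac{11}{3} = - \frac{5}{3}$)
$V{\left(x,m \right)} = - \frac{5}{3}$
$E{\left(g \right)} = -69$
$\frac{E{\left(V{\left(17,y{\left(-4 \right)} \right)} \right)}}{528757} = - \frac{69}{528757}$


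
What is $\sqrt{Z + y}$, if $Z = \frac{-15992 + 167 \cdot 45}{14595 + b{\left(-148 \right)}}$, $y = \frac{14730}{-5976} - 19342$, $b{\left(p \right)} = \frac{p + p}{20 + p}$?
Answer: $\frac{i \sqrt{261706325197829961183}}{116311386} \approx 139.09 i$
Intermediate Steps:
$b{\left(p \right)} = \frac{2 p}{20 + p}$
$y = - \frac{19267087}{996}$ ($y = 14730 \left(- \frac{1}{5976}\right) - 19342 = - \frac{2455}{996} - 19342 = - \frac{19267087}{996} \approx -19344.0$)
$Z = - \frac{135632}{233557}$ ($Z = \frac{-15992 + 167 \cdot 45}{14595 + 2 \left(-148\right) \frac{1}{20 - 148}} = \frac{-15992 + 7515}{14595 + 2 \left(-148\right) \frac{1}{-128}} = - \frac{8477}{14595 + 2 \left(-148\right) \left(- \frac{1}{128}\right)} = - \frac{8477}{14595 + \frac{37}{16}} = - \frac{8477}{\frac{233557}{16}} = \left(-8477\right) \frac{16}{233557} = - \frac{135632}{233557} \approx -0.58072$)
$\sqrt{Z + y} = \sqrt{- \frac{135632}{233557} - \frac{19267087}{996}} = \sqrt{- \frac{4500098127931}{232622772}} = \frac{i \sqrt{261706325197829961183}}{116311386}$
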